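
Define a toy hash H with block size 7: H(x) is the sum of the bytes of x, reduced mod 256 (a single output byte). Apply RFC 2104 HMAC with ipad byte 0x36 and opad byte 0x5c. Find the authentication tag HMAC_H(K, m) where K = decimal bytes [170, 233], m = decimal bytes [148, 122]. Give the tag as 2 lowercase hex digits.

0e

Key decimal bytes [170, 233] = aa e9 is 2 bytes ≤ B = 7; zero-pad to 7 bytes: K' = aa e9 00 00 00 00 00.
K' ⊕ ipad = 9c df 36 36 36 36 36.  K' ⊕ opad = f6 b5 5c 5c 5c 5c 5c.
Inner input = (K'⊕ipad) ∥ m = 9c df 36 36 36 36 36 ∥ 94 7a.
Inner hash: sum = 156+223+54+54+54+54+54+148+122 = 919; mod 256 = 151 → 97.
Outer input = (K'⊕opad) ∥ inner = f6 b5 5c 5c 5c 5c 5c ∥ 97.
Outer hash (tag): sum = 246+181+92+92+92+92+92+151 = 1038; mod 256 = 14 → 0e.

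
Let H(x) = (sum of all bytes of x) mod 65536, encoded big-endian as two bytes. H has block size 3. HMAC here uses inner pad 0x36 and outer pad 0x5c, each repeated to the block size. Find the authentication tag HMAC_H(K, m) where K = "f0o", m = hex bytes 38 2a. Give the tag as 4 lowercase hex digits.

00eb

Key "f0o" = 66 30 6f is exactly B = 3 bytes: K' = 66 30 6f.
K' ⊕ ipad = 50 06 59.  K' ⊕ opad = 3a 6c 33.
Inner input = (K'⊕ipad) ∥ m = 50 06 59 ∥ 38 2a.
Inner hash: sum = 80+6+89+56+42 = 273 → 01 11.
Outer input = (K'⊕opad) ∥ inner = 3a 6c 33 ∥ 01 11.
Outer hash (tag): sum = 58+108+51+1+17 = 235 → 00 eb.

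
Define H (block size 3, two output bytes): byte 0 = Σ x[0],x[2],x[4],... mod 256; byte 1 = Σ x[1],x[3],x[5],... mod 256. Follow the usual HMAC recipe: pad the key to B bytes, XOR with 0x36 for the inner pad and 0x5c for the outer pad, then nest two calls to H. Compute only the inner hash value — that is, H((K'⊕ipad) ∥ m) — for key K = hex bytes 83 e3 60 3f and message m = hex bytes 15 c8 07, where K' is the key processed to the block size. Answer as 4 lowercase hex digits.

Key hex bytes 83 e3 60 3f is 4 bytes > B = 3, so hash it first: H(key) = e3 22, then zero-pad to 3 bytes: K' = e3 22 00.
K' ⊕ ipad = d5 14 36.
Inner input = d5 14 36 ∥ 15 c8 07.
Inner hash: even-index sum = 467 mod 256 = 211; odd-index sum = 48 mod 256 = 48 → d3 30.

d330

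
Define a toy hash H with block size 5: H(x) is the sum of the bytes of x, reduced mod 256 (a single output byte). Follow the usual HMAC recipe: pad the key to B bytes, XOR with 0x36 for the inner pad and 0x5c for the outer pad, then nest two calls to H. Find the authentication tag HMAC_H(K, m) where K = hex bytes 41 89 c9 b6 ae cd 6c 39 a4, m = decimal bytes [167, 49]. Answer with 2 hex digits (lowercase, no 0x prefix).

ac

Key hex bytes 41 89 c9 b6 ae cd 6c 39 a4 is 9 bytes > B = 5, so hash it first: H(key) = 0d, then zero-pad to 5 bytes: K' = 0d 00 00 00 00.
K' ⊕ ipad = 3b 36 36 36 36.  K' ⊕ opad = 51 5c 5c 5c 5c.
Inner input = (K'⊕ipad) ∥ m = 3b 36 36 36 36 ∥ a7 31.
Inner hash: sum = 59+54+54+54+54+167+49 = 491; mod 256 = 235 → eb.
Outer input = (K'⊕opad) ∥ inner = 51 5c 5c 5c 5c ∥ eb.
Outer hash (tag): sum = 81+92+92+92+92+235 = 684; mod 256 = 172 → ac.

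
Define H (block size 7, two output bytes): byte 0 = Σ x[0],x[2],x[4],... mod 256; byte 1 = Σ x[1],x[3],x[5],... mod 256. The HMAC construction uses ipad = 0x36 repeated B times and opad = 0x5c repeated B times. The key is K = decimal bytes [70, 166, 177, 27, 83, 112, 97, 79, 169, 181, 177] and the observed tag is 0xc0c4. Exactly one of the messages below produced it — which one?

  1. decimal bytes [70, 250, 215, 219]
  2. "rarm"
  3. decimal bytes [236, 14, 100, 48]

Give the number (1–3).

2

Key decimal bytes [70, 166, 177, 27, 83, 112, 97, 79, 169, 181, 177] = 46 a6 b1 1b 53 70 61 4f a9 b5 b1 is 11 bytes > B = 7, so hash it first: H(key) = 05 35, then zero-pad to 7 bytes: K' = 05 35 00 00 00 00 00.
K' ⊕ ipad = 33 03 36 36 36 36 36; K' ⊕ opad = 59 69 5c 5c 5c 5c 5c.
m1: inner = H(33 03 36 36 36 36 36 46 fa d7 db) = aa 8c; tag = H(59 69 5c 5c 5c 5c 5c aa 8c) = f9cb
m2: inner = H(33 03 36 36 36 36 36 72 61 72 6d) = a3 53; tag = H(59 69 5c 5c 5c 5c 5c a3 53) = c0c4 ← matches
m3: inner = H(33 03 36 36 36 36 36 ec 0e 64 30) = 13 bf; tag = H(59 69 5c 5c 5c 5c 5c 13 bf) = 2c34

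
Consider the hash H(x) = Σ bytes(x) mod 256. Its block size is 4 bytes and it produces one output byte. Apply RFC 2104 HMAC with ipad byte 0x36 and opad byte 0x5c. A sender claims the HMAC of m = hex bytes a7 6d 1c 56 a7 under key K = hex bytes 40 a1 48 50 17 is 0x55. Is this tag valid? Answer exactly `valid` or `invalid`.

valid

Key hex bytes 40 a1 48 50 17 is 5 bytes > B = 4, so hash it first: H(key) = 90, then zero-pad to 4 bytes: K' = 90 00 00 00.
K' ⊕ ipad = a6 36 36 36; K' ⊕ opad = cc 5c 5c 5c.
Inner hash: sum = 166+54+54+54+167+109+28+86+167 = 885; mod 256 = 117 → 75.
Outer hash (recomputed tag): sum = 204+92+92+92+117 = 597; mod 256 = 85 → 55.
Recomputed tag = 55; claimed = 55 → match.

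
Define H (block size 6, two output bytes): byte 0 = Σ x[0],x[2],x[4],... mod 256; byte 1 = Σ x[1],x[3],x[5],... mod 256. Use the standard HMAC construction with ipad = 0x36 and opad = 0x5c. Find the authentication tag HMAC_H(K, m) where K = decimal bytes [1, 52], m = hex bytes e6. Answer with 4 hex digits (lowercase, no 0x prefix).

9e8e

Key decimal bytes [1, 52] = 01 34 is 2 bytes ≤ B = 6; zero-pad to 6 bytes: K' = 01 34 00 00 00 00.
K' ⊕ ipad = 37 02 36 36 36 36.  K' ⊕ opad = 5d 68 5c 5c 5c 5c.
Inner input = (K'⊕ipad) ∥ m = 37 02 36 36 36 36 ∥ e6.
Inner hash: even-index sum = 393 mod 256 = 137; odd-index sum = 110 mod 256 = 110 → 89 6e.
Outer input = (K'⊕opad) ∥ inner = 5d 68 5c 5c 5c 5c ∥ 89 6e.
Outer hash (tag): even-index sum = 414 mod 256 = 158; odd-index sum = 398 mod 256 = 142 → 9e 8e.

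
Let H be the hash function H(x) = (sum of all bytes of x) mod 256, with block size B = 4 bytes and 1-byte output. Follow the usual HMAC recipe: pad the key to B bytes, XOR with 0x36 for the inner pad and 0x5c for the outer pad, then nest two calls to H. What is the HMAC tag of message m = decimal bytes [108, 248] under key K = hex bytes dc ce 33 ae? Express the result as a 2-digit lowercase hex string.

56

Key hex bytes dc ce 33 ae is exactly B = 4 bytes: K' = dc ce 33 ae.
K' ⊕ ipad = ea f8 05 98.  K' ⊕ opad = 80 92 6f f2.
Inner input = (K'⊕ipad) ∥ m = ea f8 05 98 ∥ 6c f8.
Inner hash: sum = 234+248+5+152+108+248 = 995; mod 256 = 227 → e3.
Outer input = (K'⊕opad) ∥ inner = 80 92 6f f2 ∥ e3.
Outer hash (tag): sum = 128+146+111+242+227 = 854; mod 256 = 86 → 56.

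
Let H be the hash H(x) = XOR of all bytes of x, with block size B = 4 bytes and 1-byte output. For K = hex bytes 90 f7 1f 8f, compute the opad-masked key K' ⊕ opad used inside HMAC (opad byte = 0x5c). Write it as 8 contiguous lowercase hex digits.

Key hex bytes 90 f7 1f 8f is exactly B = 4 bytes: K' = 90 f7 1f 8f.
XOR each byte with 0x5c: 90⊕5c=cc, f7⊕5c=ab, 1f⊕5c=43, 8f⊕5c=d3.

ccab43d3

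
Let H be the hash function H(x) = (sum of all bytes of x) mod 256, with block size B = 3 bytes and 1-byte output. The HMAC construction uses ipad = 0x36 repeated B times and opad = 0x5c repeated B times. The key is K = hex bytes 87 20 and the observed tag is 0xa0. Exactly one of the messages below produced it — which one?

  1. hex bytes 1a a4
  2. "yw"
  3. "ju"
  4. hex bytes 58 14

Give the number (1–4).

2

Key hex bytes 87 20 is 2 bytes ≤ B = 3; zero-pad to 3 bytes: K' = 87 20 00.
K' ⊕ ipad = b1 16 36; K' ⊕ opad = db 7c 5c.
m1: inner = H(b1 16 36 1a a4) = bb; tag = H(db 7c 5c bb) = 6e
m2: inner = H(b1 16 36 79 77) = ed; tag = H(db 7c 5c ed) = a0 ← matches
m3: inner = H(b1 16 36 6a 75) = dc; tag = H(db 7c 5c dc) = 8f
m4: inner = H(b1 16 36 58 14) = 69; tag = H(db 7c 5c 69) = 1c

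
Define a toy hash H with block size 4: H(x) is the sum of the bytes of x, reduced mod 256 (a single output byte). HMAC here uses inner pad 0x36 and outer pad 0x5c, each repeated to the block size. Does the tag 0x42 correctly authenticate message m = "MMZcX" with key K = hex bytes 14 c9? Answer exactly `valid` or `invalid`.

Key hex bytes 14 c9 is 2 bytes ≤ B = 4; zero-pad to 4 bytes: K' = 14 c9 00 00.
K' ⊕ ipad = 22 ff 36 36; K' ⊕ opad = 48 95 5c 5c.
Inner hash: sum = 34+255+54+54+77+77+90+99+88 = 828; mod 256 = 60 → 3c.
Outer hash (recomputed tag): sum = 72+149+92+92+60 = 465; mod 256 = 209 → d1.
Recomputed tag = d1; claimed = 42 → mismatch.

invalid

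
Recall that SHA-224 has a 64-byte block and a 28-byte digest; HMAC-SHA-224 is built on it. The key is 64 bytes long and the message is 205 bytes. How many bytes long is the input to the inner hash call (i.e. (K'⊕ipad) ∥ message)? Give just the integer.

269

Key is 64 ≤ 64 bytes, zero-padded: |K'| = 64.
Inner input = (K'⊕ipad) ∥ m → 64 + 205 = 269 bytes.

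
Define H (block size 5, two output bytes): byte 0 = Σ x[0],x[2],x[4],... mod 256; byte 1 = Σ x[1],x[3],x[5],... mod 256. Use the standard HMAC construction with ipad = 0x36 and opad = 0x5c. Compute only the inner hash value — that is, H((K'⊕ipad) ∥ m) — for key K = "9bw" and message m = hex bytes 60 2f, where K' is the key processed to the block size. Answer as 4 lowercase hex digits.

Key "9bw" = 39 62 77 is 3 bytes ≤ B = 5; zero-pad to 5 bytes: K' = 39 62 77 00 00.
K' ⊕ ipad = 0f 54 41 36 36.
Inner input = 0f 54 41 36 36 ∥ 60 2f.
Inner hash: even-index sum = 181 mod 256 = 181; odd-index sum = 234 mod 256 = 234 → b5 ea.

b5ea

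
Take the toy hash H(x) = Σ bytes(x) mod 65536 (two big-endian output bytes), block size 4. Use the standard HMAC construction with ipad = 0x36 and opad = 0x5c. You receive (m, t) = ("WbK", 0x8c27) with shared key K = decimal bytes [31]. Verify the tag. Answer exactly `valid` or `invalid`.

invalid

Key decimal bytes [31] = 1f is 1 byte ≤ B = 4; zero-pad to 4 bytes: K' = 1f 00 00 00.
K' ⊕ ipad = 29 36 36 36; K' ⊕ opad = 43 5c 5c 5c.
Inner hash: sum = 41+54+54+54+87+98+75 = 463 → 01 cf.
Outer hash (recomputed tag): sum = 67+92+92+92+1+207 = 551 → 02 27.
Recomputed tag = 0227; claimed = 8c27 → mismatch.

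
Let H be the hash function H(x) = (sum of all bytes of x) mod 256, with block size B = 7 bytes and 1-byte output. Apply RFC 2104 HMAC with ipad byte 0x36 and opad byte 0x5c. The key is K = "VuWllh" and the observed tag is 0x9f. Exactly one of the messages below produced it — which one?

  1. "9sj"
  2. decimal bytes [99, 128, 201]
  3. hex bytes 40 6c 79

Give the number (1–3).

3

Key "VuWllh" = 56 75 57 6c 6c 68 is 6 bytes ≤ B = 7; zero-pad to 7 bytes: K' = 56 75 57 6c 6c 68 00.
K' ⊕ ipad = 60 43 61 5a 5a 5e 36; K' ⊕ opad = 0a 29 0b 30 30 34 5c.
m1: inner = H(60 43 61 5a 5a 5e 36 39 73 6a) = 62; tag = H(0a 29 0b 30 30 34 5c 62) = 90
m2: inner = H(60 43 61 5a 5a 5e 36 63 80 c9) = f8; tag = H(0a 29 0b 30 30 34 5c f8) = 26
m3: inner = H(60 43 61 5a 5a 5e 36 40 6c 79) = 71; tag = H(0a 29 0b 30 30 34 5c 71) = 9f ← matches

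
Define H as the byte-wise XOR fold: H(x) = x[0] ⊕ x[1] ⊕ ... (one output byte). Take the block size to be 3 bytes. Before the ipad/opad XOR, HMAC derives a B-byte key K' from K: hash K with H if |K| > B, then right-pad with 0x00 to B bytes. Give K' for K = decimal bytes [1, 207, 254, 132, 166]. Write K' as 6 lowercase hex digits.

120000

|K| = 5 > B = 3, so first hash the key.
H(K): XOR 01⊕cf⊕fe⊕84⊕a6 = 12.
Zero-pad H(K) = 12 to 3 bytes: K' = 12 00 00.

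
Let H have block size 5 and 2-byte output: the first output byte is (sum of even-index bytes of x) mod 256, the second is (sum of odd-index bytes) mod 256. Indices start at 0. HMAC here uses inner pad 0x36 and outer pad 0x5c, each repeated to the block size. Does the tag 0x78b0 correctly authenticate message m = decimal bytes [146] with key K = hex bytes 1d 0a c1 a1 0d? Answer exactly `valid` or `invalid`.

invalid

Key hex bytes 1d 0a c1 a1 0d is exactly B = 5 bytes: K' = 1d 0a c1 a1 0d.
K' ⊕ ipad = 2b 3c f7 97 3b; K' ⊕ opad = 41 56 9d fd 51.
Inner hash: even-index sum = 349 mod 256 = 93; odd-index sum = 357 mod 256 = 101 → 5d 65.
Outer hash (recomputed tag): even-index sum = 404 mod 256 = 148; odd-index sum = 432 mod 256 = 176 → 94 b0.
Recomputed tag = 94b0; claimed = 78b0 → mismatch.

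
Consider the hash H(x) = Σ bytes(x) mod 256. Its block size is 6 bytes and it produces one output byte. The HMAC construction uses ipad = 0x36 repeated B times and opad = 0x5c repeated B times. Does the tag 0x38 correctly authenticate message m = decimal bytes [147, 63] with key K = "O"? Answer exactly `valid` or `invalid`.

Key "O" = 4f is 1 byte ≤ B = 6; zero-pad to 6 bytes: K' = 4f 00 00 00 00 00.
K' ⊕ ipad = 79 36 36 36 36 36; K' ⊕ opad = 13 5c 5c 5c 5c 5c.
Inner hash: sum = 121+54+54+54+54+54+147+63 = 601; mod 256 = 89 → 59.
Outer hash (recomputed tag): sum = 19+92+92+92+92+92+89 = 568; mod 256 = 56 → 38.
Recomputed tag = 38; claimed = 38 → match.

valid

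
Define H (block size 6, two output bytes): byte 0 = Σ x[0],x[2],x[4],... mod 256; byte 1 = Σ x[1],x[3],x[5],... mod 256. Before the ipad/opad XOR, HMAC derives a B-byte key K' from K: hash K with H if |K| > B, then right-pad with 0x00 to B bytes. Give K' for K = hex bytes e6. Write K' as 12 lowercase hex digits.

Key hex bytes e6 is 1 byte ≤ B = 6; zero-pad to 6 bytes: K' = e6 00 00 00 00 00.

e60000000000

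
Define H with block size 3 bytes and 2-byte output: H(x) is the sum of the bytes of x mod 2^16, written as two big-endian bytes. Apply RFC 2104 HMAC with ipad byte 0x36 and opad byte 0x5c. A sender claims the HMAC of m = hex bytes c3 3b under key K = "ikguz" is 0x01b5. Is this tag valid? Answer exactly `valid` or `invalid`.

valid

Key "ikguz" = 69 6b 67 75 7a is 5 bytes > B = 3, so hash it first: H(key) = 02 2a, then zero-pad to 3 bytes: K' = 02 2a 00.
K' ⊕ ipad = 34 1c 36; K' ⊕ opad = 5e 76 5c.
Inner hash: sum = 52+28+54+195+59 = 388 → 01 84.
Outer hash (recomputed tag): sum = 94+118+92+1+132 = 437 → 01 b5.
Recomputed tag = 01b5; claimed = 01b5 → match.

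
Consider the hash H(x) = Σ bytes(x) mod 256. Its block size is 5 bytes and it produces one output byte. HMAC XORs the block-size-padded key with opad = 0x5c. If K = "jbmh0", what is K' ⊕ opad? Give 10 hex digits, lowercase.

363e31346c

Key "jbmh0" = 6a 62 6d 68 30 is exactly B = 5 bytes: K' = 6a 62 6d 68 30.
XOR each byte with 0x5c: 6a⊕5c=36, 62⊕5c=3e, 6d⊕5c=31, 68⊕5c=34, 30⊕5c=6c.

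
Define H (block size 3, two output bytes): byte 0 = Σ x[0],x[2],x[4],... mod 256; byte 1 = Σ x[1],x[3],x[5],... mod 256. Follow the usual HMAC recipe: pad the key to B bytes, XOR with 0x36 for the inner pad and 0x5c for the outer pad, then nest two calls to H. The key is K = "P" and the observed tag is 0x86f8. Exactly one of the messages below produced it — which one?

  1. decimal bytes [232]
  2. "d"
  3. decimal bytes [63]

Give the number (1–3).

Key "P" = 50 is 1 byte ≤ B = 3; zero-pad to 3 bytes: K' = 50 00 00.
K' ⊕ ipad = 66 36 36; K' ⊕ opad = 0c 5c 5c.
m1: inner = H(66 36 36 e8) = 9c 1e; tag = H(0c 5c 5c 9c 1e) = 86f8 ← matches
m2: inner = H(66 36 36 64) = 9c 9a; tag = H(0c 5c 5c 9c 9a) = 02f8
m3: inner = H(66 36 36 3f) = 9c 75; tag = H(0c 5c 5c 9c 75) = ddf8

1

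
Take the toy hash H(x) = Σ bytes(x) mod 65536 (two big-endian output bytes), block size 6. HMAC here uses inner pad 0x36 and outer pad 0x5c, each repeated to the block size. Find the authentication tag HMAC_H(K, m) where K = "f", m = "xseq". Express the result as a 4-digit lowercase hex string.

Key "f" = 66 is 1 byte ≤ B = 6; zero-pad to 6 bytes: K' = 66 00 00 00 00 00.
K' ⊕ ipad = 50 36 36 36 36 36.  K' ⊕ opad = 3a 5c 5c 5c 5c 5c.
Inner input = (K'⊕ipad) ∥ m = 50 36 36 36 36 36 ∥ 78 73 65 71.
Inner hash: sum = 80+54+54+54+54+54+120+115+101+113 = 799 → 03 1f.
Outer input = (K'⊕opad) ∥ inner = 3a 5c 5c 5c 5c 5c ∥ 03 1f.
Outer hash (tag): sum = 58+92+92+92+92+92+3+31 = 552 → 02 28.

0228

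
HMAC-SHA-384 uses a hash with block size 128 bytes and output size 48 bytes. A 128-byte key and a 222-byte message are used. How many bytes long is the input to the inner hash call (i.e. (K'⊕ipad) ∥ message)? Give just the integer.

Key is 128 ≤ 128 bytes, zero-padded: |K'| = 128.
Inner input = (K'⊕ipad) ∥ m → 128 + 222 = 350 bytes.

350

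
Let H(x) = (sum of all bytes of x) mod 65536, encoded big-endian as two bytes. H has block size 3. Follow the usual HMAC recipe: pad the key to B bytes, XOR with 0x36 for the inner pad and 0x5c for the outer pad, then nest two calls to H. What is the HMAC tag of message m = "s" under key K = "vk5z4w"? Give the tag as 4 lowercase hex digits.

020b

Key "vk5z4w" = 76 6b 35 7a 34 77 is 6 bytes > B = 3, so hash it first: H(key) = 02 3b, then zero-pad to 3 bytes: K' = 02 3b 00.
K' ⊕ ipad = 34 0d 36.  K' ⊕ opad = 5e 67 5c.
Inner input = (K'⊕ipad) ∥ m = 34 0d 36 ∥ 73.
Inner hash: sum = 52+13+54+115 = 234 → 00 ea.
Outer input = (K'⊕opad) ∥ inner = 5e 67 5c ∥ 00 ea.
Outer hash (tag): sum = 94+103+92+0+234 = 523 → 02 0b.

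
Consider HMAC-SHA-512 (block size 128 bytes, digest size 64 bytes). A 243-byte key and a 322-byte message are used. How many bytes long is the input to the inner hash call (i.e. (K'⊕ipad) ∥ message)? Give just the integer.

Key is 243 > 128 bytes, so it is hashed to 64 bytes then zero-padded to 128: |K'| = 128.
Inner input = (K'⊕ipad) ∥ m → 128 + 322 = 450 bytes.

450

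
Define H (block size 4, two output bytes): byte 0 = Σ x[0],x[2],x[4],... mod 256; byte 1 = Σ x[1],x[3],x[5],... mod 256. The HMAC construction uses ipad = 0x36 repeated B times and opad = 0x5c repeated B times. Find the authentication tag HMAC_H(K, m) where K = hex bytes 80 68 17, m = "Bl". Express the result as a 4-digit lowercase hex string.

4090

Key hex bytes 80 68 17 is 3 bytes ≤ B = 4; zero-pad to 4 bytes: K' = 80 68 17 00.
K' ⊕ ipad = b6 5e 21 36.  K' ⊕ opad = dc 34 4b 5c.
Inner input = (K'⊕ipad) ∥ m = b6 5e 21 36 ∥ 42 6c.
Inner hash: even-index sum = 281 mod 256 = 25; odd-index sum = 256 mod 256 = 0 → 19 00.
Outer input = (K'⊕opad) ∥ inner = dc 34 4b 5c ∥ 19 00.
Outer hash (tag): even-index sum = 320 mod 256 = 64; odd-index sum = 144 mod 256 = 144 → 40 90.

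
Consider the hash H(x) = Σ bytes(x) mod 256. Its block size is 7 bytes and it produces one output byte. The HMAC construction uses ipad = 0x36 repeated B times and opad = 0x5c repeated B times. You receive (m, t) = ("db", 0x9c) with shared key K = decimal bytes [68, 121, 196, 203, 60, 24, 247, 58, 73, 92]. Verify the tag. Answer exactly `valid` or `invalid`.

valid

Key decimal bytes [68, 121, 196, 203, 60, 24, 247, 58, 73, 92] = 44 79 c4 cb 3c 18 f7 3a 49 5c is 10 bytes > B = 7, so hash it first: H(key) = 76, then zero-pad to 7 bytes: K' = 76 00 00 00 00 00 00.
K' ⊕ ipad = 40 36 36 36 36 36 36; K' ⊕ opad = 2a 5c 5c 5c 5c 5c 5c.
Inner hash: sum = 64+54+54+54+54+54+54+100+98 = 586; mod 256 = 74 → 4a.
Outer hash (recomputed tag): sum = 42+92+92+92+92+92+92+74 = 668; mod 256 = 156 → 9c.
Recomputed tag = 9c; claimed = 9c → match.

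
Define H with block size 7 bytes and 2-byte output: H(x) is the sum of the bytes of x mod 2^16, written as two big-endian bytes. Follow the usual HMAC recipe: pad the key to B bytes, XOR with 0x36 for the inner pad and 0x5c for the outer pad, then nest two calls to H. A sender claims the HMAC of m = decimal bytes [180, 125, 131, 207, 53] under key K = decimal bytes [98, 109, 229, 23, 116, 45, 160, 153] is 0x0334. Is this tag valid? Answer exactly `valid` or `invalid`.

invalid

Key decimal bytes [98, 109, 229, 23, 116, 45, 160, 153] = 62 6d e5 17 74 2d a0 99 is 8 bytes > B = 7, so hash it first: H(key) = 03 a5, then zero-pad to 7 bytes: K' = 03 a5 00 00 00 00 00.
K' ⊕ ipad = 35 93 36 36 36 36 36; K' ⊕ opad = 5f f9 5c 5c 5c 5c 5c.
Inner hash: sum = 53+147+54+54+54+54+54+180+125+131+207+53 = 1166 → 04 8e.
Outer hash (recomputed tag): sum = 95+249+92+92+92+92+92+4+142 = 950 → 03 b6.
Recomputed tag = 03b6; claimed = 0334 → mismatch.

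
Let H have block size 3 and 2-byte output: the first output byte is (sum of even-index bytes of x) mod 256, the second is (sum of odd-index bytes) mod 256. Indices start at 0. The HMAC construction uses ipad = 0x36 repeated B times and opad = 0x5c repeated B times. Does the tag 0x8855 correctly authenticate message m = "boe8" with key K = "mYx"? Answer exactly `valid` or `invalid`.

invalid

Key "mYx" = 6d 59 78 is exactly B = 3 bytes: K' = 6d 59 78.
K' ⊕ ipad = 5b 6f 4e; K' ⊕ opad = 31 05 24.
Inner hash: even-index sum = 336 mod 256 = 80; odd-index sum = 310 mod 256 = 54 → 50 36.
Outer hash (recomputed tag): even-index sum = 139 mod 256 = 139; odd-index sum = 85 mod 256 = 85 → 8b 55.
Recomputed tag = 8b55; claimed = 8855 → mismatch.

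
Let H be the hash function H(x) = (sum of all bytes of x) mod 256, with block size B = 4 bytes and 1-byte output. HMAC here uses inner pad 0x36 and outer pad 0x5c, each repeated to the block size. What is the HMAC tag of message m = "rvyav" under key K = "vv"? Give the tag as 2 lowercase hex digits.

Key "vv" = 76 76 is 2 bytes ≤ B = 4; zero-pad to 4 bytes: K' = 76 76 00 00.
K' ⊕ ipad = 40 40 36 36.  K' ⊕ opad = 2a 2a 5c 5c.
Inner input = (K'⊕ipad) ∥ m = 40 40 36 36 ∥ 72 76 79 61 76.
Inner hash: sum = 64+64+54+54+114+118+121+97+118 = 804; mod 256 = 36 → 24.
Outer input = (K'⊕opad) ∥ inner = 2a 2a 5c 5c ∥ 24.
Outer hash (tag): sum = 42+42+92+92+36 = 304; mod 256 = 48 → 30.

30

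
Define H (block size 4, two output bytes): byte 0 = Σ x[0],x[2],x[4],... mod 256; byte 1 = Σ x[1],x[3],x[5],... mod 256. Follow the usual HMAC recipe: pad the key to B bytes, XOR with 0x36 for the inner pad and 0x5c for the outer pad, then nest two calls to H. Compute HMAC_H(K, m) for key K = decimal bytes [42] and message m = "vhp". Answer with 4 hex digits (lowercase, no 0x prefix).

Key decimal bytes [42] = 2a is 1 byte ≤ B = 4; zero-pad to 4 bytes: K' = 2a 00 00 00.
K' ⊕ ipad = 1c 36 36 36.  K' ⊕ opad = 76 5c 5c 5c.
Inner input = (K'⊕ipad) ∥ m = 1c 36 36 36 ∥ 76 68 70.
Inner hash: even-index sum = 312 mod 256 = 56; odd-index sum = 212 mod 256 = 212 → 38 d4.
Outer input = (K'⊕opad) ∥ inner = 76 5c 5c 5c ∥ 38 d4.
Outer hash (tag): even-index sum = 266 mod 256 = 10; odd-index sum = 396 mod 256 = 140 → 0a 8c.

0a8c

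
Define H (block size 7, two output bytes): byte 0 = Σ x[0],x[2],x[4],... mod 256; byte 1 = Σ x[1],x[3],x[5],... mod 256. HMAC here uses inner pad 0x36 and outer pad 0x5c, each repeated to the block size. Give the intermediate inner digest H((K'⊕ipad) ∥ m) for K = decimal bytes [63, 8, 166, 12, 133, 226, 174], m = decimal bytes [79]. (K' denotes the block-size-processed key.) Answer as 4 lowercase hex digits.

e49b

Key decimal bytes [63, 8, 166, 12, 133, 226, 174] = 3f 08 a6 0c 85 e2 ae is exactly B = 7 bytes: K' = 3f 08 a6 0c 85 e2 ae.
K' ⊕ ipad = 09 3e 90 3a b3 d4 98.
Inner input = 09 3e 90 3a b3 d4 98 ∥ 4f.
Inner hash: even-index sum = 484 mod 256 = 228; odd-index sum = 411 mod 256 = 155 → e4 9b.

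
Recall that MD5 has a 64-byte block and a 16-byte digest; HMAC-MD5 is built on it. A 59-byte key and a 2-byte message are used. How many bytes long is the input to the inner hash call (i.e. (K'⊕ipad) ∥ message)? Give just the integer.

Key is 59 ≤ 64 bytes, zero-padded: |K'| = 64.
Inner input = (K'⊕ipad) ∥ m → 64 + 2 = 66 bytes.

66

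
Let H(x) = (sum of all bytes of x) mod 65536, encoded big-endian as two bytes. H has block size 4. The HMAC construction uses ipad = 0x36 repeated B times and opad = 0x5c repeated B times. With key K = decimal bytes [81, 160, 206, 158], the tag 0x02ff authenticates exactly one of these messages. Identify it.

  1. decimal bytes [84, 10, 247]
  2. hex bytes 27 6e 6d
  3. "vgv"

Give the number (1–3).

Key decimal bytes [81, 160, 206, 158] = 51 a0 ce 9e is exactly B = 4 bytes: K' = 51 a0 ce 9e.
K' ⊕ ipad = 67 96 f8 a8; K' ⊕ opad = 0d fc 92 c2.
m1: inner = H(67 96 f8 a8 54 0a f7) = 03 f2; tag = H(0d fc 92 c2 03 f2) = 0352
m2: inner = H(67 96 f8 a8 27 6e 6d) = 03 9f; tag = H(0d fc 92 c2 03 9f) = 02ff ← matches
m3: inner = H(67 96 f8 a8 76 67 76) = 03 f0; tag = H(0d fc 92 c2 03 f0) = 0350

2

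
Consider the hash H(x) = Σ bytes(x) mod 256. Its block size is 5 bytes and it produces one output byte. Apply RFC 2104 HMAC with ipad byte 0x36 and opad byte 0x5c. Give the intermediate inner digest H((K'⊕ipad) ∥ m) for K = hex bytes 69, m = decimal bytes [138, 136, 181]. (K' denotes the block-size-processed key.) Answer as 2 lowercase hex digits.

Key hex bytes 69 is 1 byte ≤ B = 5; zero-pad to 5 bytes: K' = 69 00 00 00 00.
K' ⊕ ipad = 5f 36 36 36 36.
Inner input = 5f 36 36 36 36 ∥ 8a 88 b5.
Inner hash: sum = 95+54+54+54+54+138+136+181 = 766; mod 256 = 254 → fe.

fe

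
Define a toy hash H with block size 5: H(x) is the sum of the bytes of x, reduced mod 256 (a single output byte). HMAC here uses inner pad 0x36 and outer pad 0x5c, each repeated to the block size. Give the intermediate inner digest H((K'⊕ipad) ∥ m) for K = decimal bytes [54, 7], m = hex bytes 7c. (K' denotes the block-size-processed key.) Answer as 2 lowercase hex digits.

4f

Key decimal bytes [54, 7] = 36 07 is 2 bytes ≤ B = 5; zero-pad to 5 bytes: K' = 36 07 00 00 00.
K' ⊕ ipad = 00 31 36 36 36.
Inner input = 00 31 36 36 36 ∥ 7c.
Inner hash: sum = 0+49+54+54+54+124 = 335; mod 256 = 79 → 4f.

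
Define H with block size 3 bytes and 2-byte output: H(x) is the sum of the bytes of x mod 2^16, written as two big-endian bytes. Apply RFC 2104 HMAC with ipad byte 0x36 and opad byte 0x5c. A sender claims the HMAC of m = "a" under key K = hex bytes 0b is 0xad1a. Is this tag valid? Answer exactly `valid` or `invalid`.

Key hex bytes 0b is 1 byte ≤ B = 3; zero-pad to 3 bytes: K' = 0b 00 00.
K' ⊕ ipad = 3d 36 36; K' ⊕ opad = 57 5c 5c.
Inner hash: sum = 61+54+54+97 = 266 → 01 0a.
Outer hash (recomputed tag): sum = 87+92+92+1+10 = 282 → 01 1a.
Recomputed tag = 011a; claimed = ad1a → mismatch.

invalid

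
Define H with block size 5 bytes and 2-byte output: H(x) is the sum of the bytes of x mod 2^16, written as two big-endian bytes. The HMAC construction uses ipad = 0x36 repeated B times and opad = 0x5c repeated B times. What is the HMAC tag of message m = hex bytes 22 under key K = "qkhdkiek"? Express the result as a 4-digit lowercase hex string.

Key "qkhdkiek" = 71 6b 68 64 6b 69 65 6b is 8 bytes > B = 5, so hash it first: H(key) = 03 4c, then zero-pad to 5 bytes: K' = 03 4c 00 00 00.
K' ⊕ ipad = 35 7a 36 36 36.  K' ⊕ opad = 5f 10 5c 5c 5c.
Inner input = (K'⊕ipad) ∥ m = 35 7a 36 36 36 ∥ 22.
Inner hash: sum = 53+122+54+54+54+34 = 371 → 01 73.
Outer input = (K'⊕opad) ∥ inner = 5f 10 5c 5c 5c ∥ 01 73.
Outer hash (tag): sum = 95+16+92+92+92+1+115 = 503 → 01 f7.

01f7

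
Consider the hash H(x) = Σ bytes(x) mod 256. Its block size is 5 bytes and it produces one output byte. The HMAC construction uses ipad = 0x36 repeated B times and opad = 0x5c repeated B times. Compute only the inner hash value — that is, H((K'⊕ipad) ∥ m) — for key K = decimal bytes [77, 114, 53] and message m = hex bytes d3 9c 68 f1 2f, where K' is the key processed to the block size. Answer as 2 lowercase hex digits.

Key decimal bytes [77, 114, 53] = 4d 72 35 is 3 bytes ≤ B = 5; zero-pad to 5 bytes: K' = 4d 72 35 00 00.
K' ⊕ ipad = 7b 44 03 36 36.
Inner input = 7b 44 03 36 36 ∥ d3 9c 68 f1 2f.
Inner hash: sum = 123+68+3+54+54+211+156+104+241+47 = 1061; mod 256 = 37 → 25.

25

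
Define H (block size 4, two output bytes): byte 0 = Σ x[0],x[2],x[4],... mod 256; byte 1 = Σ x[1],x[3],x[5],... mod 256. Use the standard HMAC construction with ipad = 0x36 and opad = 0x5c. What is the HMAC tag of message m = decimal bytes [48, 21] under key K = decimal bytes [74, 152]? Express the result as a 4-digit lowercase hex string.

5419

Key decimal bytes [74, 152] = 4a 98 is 2 bytes ≤ B = 4; zero-pad to 4 bytes: K' = 4a 98 00 00.
K' ⊕ ipad = 7c ae 36 36.  K' ⊕ opad = 16 c4 5c 5c.
Inner input = (K'⊕ipad) ∥ m = 7c ae 36 36 ∥ 30 15.
Inner hash: even-index sum = 226 mod 256 = 226; odd-index sum = 249 mod 256 = 249 → e2 f9.
Outer input = (K'⊕opad) ∥ inner = 16 c4 5c 5c ∥ e2 f9.
Outer hash (tag): even-index sum = 340 mod 256 = 84; odd-index sum = 537 mod 256 = 25 → 54 19.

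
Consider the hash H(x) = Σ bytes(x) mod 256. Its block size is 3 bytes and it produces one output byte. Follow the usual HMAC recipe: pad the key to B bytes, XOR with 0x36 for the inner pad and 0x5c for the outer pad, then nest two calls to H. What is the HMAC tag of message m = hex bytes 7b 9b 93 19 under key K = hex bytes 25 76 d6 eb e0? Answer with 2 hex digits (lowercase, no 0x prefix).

50

Key hex bytes 25 76 d6 eb e0 is 5 bytes > B = 3, so hash it first: H(key) = 3c, then zero-pad to 3 bytes: K' = 3c 00 00.
K' ⊕ ipad = 0a 36 36.  K' ⊕ opad = 60 5c 5c.
Inner input = (K'⊕ipad) ∥ m = 0a 36 36 ∥ 7b 9b 93 19.
Inner hash: sum = 10+54+54+123+155+147+25 = 568; mod 256 = 56 → 38.
Outer input = (K'⊕opad) ∥ inner = 60 5c 5c ∥ 38.
Outer hash (tag): sum = 96+92+92+56 = 336; mod 256 = 80 → 50.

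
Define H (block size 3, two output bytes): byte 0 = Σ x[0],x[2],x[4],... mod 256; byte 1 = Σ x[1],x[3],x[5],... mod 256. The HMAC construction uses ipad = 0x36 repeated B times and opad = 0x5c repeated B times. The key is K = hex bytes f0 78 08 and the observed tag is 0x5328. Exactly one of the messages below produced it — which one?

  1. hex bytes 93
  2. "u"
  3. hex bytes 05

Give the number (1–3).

Key hex bytes f0 78 08 is exactly B = 3 bytes: K' = f0 78 08.
K' ⊕ ipad = c6 4e 3e; K' ⊕ opad = ac 24 54.
m1: inner = H(c6 4e 3e 93) = 04 e1; tag = H(ac 24 54 04 e1) = e128
m2: inner = H(c6 4e 3e 75) = 04 c3; tag = H(ac 24 54 04 c3) = c328
m3: inner = H(c6 4e 3e 05) = 04 53; tag = H(ac 24 54 04 53) = 5328 ← matches

3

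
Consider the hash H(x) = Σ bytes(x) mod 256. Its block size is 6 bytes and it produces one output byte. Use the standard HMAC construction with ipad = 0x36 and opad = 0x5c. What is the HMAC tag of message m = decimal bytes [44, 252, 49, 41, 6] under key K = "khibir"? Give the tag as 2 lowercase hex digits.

Key "khibir" = 6b 68 69 62 69 72 is exactly B = 6 bytes: K' = 6b 68 69 62 69 72.
K' ⊕ ipad = 5d 5e 5f 54 5f 44.  K' ⊕ opad = 37 34 35 3e 35 2e.
Inner input = (K'⊕ipad) ∥ m = 5d 5e 5f 54 5f 44 ∥ 2c fc 31 29 06.
Inner hash: sum = 93+94+95+84+95+68+44+252+49+41+6 = 921; mod 256 = 153 → 99.
Outer input = (K'⊕opad) ∥ inner = 37 34 35 3e 35 2e ∥ 99.
Outer hash (tag): sum = 55+52+53+62+53+46+153 = 474; mod 256 = 218 → da.

da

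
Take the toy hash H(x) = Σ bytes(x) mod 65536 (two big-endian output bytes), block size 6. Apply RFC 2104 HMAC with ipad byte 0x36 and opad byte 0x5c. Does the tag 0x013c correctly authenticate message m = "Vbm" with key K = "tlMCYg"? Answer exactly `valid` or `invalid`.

Key "tlMCYg" = 74 6c 4d 43 59 67 is exactly B = 6 bytes: K' = 74 6c 4d 43 59 67.
K' ⊕ ipad = 42 5a 7b 75 6f 51; K' ⊕ opad = 28 30 11 1f 05 3b.
Inner hash: sum = 66+90+123+117+111+81+86+98+109 = 881 → 03 71.
Outer hash (recomputed tag): sum = 40+48+17+31+5+59+3+113 = 316 → 01 3c.
Recomputed tag = 013c; claimed = 013c → match.

valid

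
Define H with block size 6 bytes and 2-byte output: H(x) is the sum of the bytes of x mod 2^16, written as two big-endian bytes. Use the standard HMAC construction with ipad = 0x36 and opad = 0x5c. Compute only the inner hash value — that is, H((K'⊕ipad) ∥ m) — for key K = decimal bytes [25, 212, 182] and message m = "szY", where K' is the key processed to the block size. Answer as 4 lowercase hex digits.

Key decimal bytes [25, 212, 182] = 19 d4 b6 is 3 bytes ≤ B = 6; zero-pad to 6 bytes: K' = 19 d4 b6 00 00 00.
K' ⊕ ipad = 2f e2 80 36 36 36.
Inner input = 2f e2 80 36 36 36 ∥ 73 7a 59.
Inner hash: sum = 47+226+128+54+54+54+115+122+89 = 889 → 03 79.

0379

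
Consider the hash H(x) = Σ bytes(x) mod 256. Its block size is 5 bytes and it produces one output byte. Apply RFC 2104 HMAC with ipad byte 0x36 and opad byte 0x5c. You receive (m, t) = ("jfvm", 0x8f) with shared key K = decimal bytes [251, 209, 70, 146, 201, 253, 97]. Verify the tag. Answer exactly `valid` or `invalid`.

Key decimal bytes [251, 209, 70, 146, 201, 253, 97] = fb d1 46 92 c9 fd 61 is 7 bytes > B = 5, so hash it first: H(key) = cb, then zero-pad to 5 bytes: K' = cb 00 00 00 00.
K' ⊕ ipad = fd 36 36 36 36; K' ⊕ opad = 97 5c 5c 5c 5c.
Inner hash: sum = 253+54+54+54+54+106+102+118+109 = 904; mod 256 = 136 → 88.
Outer hash (recomputed tag): sum = 151+92+92+92+92+136 = 655; mod 256 = 143 → 8f.
Recomputed tag = 8f; claimed = 8f → match.

valid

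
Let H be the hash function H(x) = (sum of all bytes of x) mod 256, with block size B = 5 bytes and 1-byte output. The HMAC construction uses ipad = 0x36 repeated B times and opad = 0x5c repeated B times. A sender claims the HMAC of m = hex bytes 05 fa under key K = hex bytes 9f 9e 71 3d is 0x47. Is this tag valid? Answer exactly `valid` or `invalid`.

valid

Key hex bytes 9f 9e 71 3d is 4 bytes ≤ B = 5; zero-pad to 5 bytes: K' = 9f 9e 71 3d 00.
K' ⊕ ipad = a9 a8 47 0b 36; K' ⊕ opad = c3 c2 2d 61 5c.
Inner hash: sum = 169+168+71+11+54+5+250 = 728; mod 256 = 216 → d8.
Outer hash (recomputed tag): sum = 195+194+45+97+92+216 = 839; mod 256 = 71 → 47.
Recomputed tag = 47; claimed = 47 → match.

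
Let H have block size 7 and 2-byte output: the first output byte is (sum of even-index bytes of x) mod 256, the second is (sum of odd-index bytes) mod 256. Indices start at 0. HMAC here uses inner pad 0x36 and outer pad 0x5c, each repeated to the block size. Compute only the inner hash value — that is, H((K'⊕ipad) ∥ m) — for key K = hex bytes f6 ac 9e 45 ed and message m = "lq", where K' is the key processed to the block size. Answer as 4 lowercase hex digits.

Key hex bytes f6 ac 9e 45 ed is 5 bytes ≤ B = 7; zero-pad to 7 bytes: K' = f6 ac 9e 45 ed 00 00.
K' ⊕ ipad = c0 9a a8 73 db 36 36.
Inner input = c0 9a a8 73 db 36 36 ∥ 6c 71.
Inner hash: even-index sum = 746 mod 256 = 234; odd-index sum = 431 mod 256 = 175 → ea af.

eaaf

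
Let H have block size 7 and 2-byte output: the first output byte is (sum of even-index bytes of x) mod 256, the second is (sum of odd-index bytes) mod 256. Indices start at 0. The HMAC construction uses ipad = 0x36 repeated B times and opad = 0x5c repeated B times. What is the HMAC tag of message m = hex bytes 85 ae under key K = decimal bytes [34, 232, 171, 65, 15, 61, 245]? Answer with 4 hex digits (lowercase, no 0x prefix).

568d

Key decimal bytes [34, 232, 171, 65, 15, 61, 245] = 22 e8 ab 41 0f 3d f5 is exactly B = 7 bytes: K' = 22 e8 ab 41 0f 3d f5.
K' ⊕ ipad = 14 de 9d 77 39 0b c3.  K' ⊕ opad = 7e b4 f7 1d 53 61 a9.
Inner input = (K'⊕ipad) ∥ m = 14 de 9d 77 39 0b c3 ∥ 85 ae.
Inner hash: even-index sum = 603 mod 256 = 91; odd-index sum = 485 mod 256 = 229 → 5b e5.
Outer input = (K'⊕opad) ∥ inner = 7e b4 f7 1d 53 61 a9 ∥ 5b e5.
Outer hash (tag): even-index sum = 854 mod 256 = 86; odd-index sum = 397 mod 256 = 141 → 56 8d.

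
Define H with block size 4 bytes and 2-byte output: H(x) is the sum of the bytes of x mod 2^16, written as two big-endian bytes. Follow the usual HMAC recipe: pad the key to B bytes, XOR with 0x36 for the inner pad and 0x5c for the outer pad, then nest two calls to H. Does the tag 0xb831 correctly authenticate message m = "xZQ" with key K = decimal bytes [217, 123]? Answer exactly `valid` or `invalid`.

invalid

Key decimal bytes [217, 123] = d9 7b is 2 bytes ≤ B = 4; zero-pad to 4 bytes: K' = d9 7b 00 00.
K' ⊕ ipad = ef 4d 36 36; K' ⊕ opad = 85 27 5c 5c.
Inner hash: sum = 239+77+54+54+120+90+81 = 715 → 02 cb.
Outer hash (recomputed tag): sum = 133+39+92+92+2+203 = 561 → 02 31.
Recomputed tag = 0231; claimed = b831 → mismatch.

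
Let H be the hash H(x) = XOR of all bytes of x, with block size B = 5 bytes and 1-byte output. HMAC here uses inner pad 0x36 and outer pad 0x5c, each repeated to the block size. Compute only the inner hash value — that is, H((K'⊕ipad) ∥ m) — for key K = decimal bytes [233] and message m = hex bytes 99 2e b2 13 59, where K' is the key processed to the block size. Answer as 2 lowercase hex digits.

90

Key decimal bytes [233] = e9 is 1 byte ≤ B = 5; zero-pad to 5 bytes: K' = e9 00 00 00 00.
K' ⊕ ipad = df 36 36 36 36.
Inner input = df 36 36 36 36 ∥ 99 2e b2 13 59.
Inner hash: XOR df⊕36⊕36⊕36⊕36⊕99⊕2e⊕b2⊕13⊕59 = 90.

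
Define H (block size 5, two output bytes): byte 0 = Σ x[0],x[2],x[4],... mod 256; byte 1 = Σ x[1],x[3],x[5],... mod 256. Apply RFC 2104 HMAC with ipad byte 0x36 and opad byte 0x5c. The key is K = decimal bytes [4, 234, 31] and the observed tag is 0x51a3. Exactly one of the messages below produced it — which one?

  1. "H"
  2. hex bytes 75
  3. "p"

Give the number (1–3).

1

Key decimal bytes [4, 234, 31] = 04 ea 1f is 3 bytes ≤ B = 5; zero-pad to 5 bytes: K' = 04 ea 1f 00 00.
K' ⊕ ipad = 32 dc 29 36 36; K' ⊕ opad = 58 b6 43 5c 5c.
m1: inner = H(32 dc 29 36 36 48) = 91 5a; tag = H(58 b6 43 5c 5c 91 5a) = 51a3 ← matches
m2: inner = H(32 dc 29 36 36 75) = 91 87; tag = H(58 b6 43 5c 5c 91 87) = 7ea3
m3: inner = H(32 dc 29 36 36 70) = 91 82; tag = H(58 b6 43 5c 5c 91 82) = 79a3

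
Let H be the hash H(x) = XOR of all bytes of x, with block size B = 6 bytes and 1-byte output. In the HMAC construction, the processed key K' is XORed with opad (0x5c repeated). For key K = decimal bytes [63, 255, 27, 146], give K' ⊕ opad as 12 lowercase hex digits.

Key decimal bytes [63, 255, 27, 146] = 3f ff 1b 92 is 4 bytes ≤ B = 6; zero-pad to 6 bytes: K' = 3f ff 1b 92 00 00.
XOR each byte with 0x5c: 3f⊕5c=63, ff⊕5c=a3, 1b⊕5c=47, 92⊕5c=ce, 00⊕5c=5c, 00⊕5c=5c.

63a347ce5c5c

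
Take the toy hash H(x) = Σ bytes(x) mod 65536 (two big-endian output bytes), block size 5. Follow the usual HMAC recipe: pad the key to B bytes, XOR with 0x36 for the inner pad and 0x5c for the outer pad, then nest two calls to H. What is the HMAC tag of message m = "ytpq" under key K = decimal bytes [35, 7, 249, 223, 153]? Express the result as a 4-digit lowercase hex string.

0346

Key decimal bytes [35, 7, 249, 223, 153] = 23 07 f9 df 99 is exactly B = 5 bytes: K' = 23 07 f9 df 99.
K' ⊕ ipad = 15 31 cf e9 af.  K' ⊕ opad = 7f 5b a5 83 c5.
Inner input = (K'⊕ipad) ∥ m = 15 31 cf e9 af ∥ 79 74 70 71.
Inner hash: sum = 21+49+207+233+175+121+116+112+113 = 1147 → 04 7b.
Outer input = (K'⊕opad) ∥ inner = 7f 5b a5 83 c5 ∥ 04 7b.
Outer hash (tag): sum = 127+91+165+131+197+4+123 = 838 → 03 46.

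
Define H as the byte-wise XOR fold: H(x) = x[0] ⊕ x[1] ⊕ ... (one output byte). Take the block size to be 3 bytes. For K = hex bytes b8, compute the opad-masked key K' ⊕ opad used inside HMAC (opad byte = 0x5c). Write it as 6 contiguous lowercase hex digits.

e45c5c

Key hex bytes b8 is 1 byte ≤ B = 3; zero-pad to 3 bytes: K' = b8 00 00.
XOR each byte with 0x5c: b8⊕5c=e4, 00⊕5c=5c, 00⊕5c=5c.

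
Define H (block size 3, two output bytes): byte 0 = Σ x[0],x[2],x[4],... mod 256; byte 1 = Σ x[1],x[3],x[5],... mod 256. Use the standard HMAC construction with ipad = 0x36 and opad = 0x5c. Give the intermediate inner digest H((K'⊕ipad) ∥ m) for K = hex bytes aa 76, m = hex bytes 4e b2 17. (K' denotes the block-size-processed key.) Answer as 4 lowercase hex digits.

Key hex bytes aa 76 is 2 bytes ≤ B = 3; zero-pad to 3 bytes: K' = aa 76 00.
K' ⊕ ipad = 9c 40 36.
Inner input = 9c 40 36 ∥ 4e b2 17.
Inner hash: even-index sum = 388 mod 256 = 132; odd-index sum = 165 mod 256 = 165 → 84 a5.

84a5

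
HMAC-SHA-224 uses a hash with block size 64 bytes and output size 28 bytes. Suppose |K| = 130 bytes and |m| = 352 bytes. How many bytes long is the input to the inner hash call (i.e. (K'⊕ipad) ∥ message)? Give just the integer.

416

Key is 130 > 64 bytes, so it is hashed to 28 bytes then zero-padded to 64: |K'| = 64.
Inner input = (K'⊕ipad) ∥ m → 64 + 352 = 416 bytes.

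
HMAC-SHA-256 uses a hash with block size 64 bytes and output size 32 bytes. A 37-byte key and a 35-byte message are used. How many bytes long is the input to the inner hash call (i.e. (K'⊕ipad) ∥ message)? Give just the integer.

Key is 37 ≤ 64 bytes, zero-padded: |K'| = 64.
Inner input = (K'⊕ipad) ∥ m → 64 + 35 = 99 bytes.

99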